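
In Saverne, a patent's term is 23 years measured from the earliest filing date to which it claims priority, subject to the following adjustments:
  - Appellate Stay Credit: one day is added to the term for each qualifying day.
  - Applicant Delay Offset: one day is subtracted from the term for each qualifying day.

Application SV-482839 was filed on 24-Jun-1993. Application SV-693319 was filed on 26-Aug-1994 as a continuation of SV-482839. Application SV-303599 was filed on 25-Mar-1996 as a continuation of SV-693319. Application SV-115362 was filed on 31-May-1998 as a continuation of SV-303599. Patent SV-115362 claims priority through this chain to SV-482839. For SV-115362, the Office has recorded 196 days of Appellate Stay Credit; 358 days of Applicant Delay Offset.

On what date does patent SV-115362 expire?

January 14, 2016

Earliest priority filing: 24 June 1993.
Base term: 24 June 1993 + 23 years → 24 June 2016.
Appellate Stay Credit: +196 days → 6 January 2017.
Applicant Delay Offset: −358 days → 14 January 2016.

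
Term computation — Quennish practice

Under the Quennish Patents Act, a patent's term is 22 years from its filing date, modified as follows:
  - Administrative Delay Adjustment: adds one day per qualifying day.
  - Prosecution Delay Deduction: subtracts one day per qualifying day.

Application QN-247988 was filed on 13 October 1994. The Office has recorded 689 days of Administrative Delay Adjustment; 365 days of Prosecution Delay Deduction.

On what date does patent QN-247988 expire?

2017-09-02

Base term: filing date + 22 years → 13 October 2016.
Administrative Delay Adjustment: +689 days → 2 September 2018.
Prosecution Delay Deduction: −365 days → 2 September 2017.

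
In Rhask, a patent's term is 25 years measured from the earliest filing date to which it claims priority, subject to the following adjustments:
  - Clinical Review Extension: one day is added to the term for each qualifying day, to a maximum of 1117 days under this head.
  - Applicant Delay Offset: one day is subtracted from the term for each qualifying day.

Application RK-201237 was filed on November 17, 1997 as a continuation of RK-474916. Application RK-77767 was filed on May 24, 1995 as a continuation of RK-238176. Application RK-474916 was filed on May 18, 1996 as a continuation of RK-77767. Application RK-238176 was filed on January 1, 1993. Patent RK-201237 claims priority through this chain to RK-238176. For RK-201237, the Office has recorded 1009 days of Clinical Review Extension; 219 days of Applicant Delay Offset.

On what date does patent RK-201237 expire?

Earliest priority filing: 1 January 1993.
Base term: 1 January 1993 + 25 years → 1 January 2018.
Clinical Review Extension: 1009 days (within the 1117-day cap) → +1009 days → 6 October 2020.
Applicant Delay Offset: −219 days → 1 March 2020.

2020-03-01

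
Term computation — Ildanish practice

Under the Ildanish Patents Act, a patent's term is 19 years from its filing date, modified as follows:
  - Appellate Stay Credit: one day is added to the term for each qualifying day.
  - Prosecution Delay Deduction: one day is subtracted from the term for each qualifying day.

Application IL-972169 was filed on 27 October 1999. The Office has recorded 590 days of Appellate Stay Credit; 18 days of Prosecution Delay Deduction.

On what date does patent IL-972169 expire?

Base term: filing date + 19 years → 27 October 2018.
Appellate Stay Credit: +590 days → 8 June 2020.
Prosecution Delay Deduction: −18 days → 21 May 2020.

May 21, 2020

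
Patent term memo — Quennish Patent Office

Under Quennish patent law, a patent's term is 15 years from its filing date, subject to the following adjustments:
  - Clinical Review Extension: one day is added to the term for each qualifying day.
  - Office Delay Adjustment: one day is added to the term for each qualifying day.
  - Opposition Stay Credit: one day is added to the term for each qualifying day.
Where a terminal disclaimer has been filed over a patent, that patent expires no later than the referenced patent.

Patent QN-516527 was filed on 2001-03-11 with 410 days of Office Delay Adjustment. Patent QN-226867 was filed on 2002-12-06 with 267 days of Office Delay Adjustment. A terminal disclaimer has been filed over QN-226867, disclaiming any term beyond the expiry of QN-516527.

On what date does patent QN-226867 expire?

April 25, 2017

Natural term of QN-226867:
  Base: filing + 15 years → 6 December 2017.
  Office Delay Adjustment: +267 days → 30 August 2018.
Expiry of referenced patent QN-516527:
  Base: filing + 15 years → 11 March 2016.
  Office Delay Adjustment: +410 days → 25 April 2017.
Terminal disclaimer: QN-226867 expires on the earlier of 30 August 2018 and 25 April 2017.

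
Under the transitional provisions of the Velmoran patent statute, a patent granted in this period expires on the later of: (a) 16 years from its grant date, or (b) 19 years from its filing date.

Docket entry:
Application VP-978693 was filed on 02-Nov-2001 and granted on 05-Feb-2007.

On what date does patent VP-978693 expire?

2023-02-05

(a) grant + 16 years → 5 February 2023.
(b) filing + 19 years → 2 November 2020.
Later of the two: 5 February 2023.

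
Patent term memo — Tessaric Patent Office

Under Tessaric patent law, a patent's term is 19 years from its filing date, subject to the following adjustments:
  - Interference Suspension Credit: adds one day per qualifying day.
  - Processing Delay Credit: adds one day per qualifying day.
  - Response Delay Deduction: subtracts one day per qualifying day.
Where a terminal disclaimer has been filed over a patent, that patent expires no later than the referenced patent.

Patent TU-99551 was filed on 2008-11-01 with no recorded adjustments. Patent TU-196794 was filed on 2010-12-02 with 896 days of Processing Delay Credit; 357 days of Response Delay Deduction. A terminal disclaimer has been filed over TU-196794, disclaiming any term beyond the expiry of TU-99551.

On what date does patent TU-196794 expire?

2027-11-01

Natural term of TU-196794:
  Base: filing + 19 years → 2 December 2029.
  Processing Delay Credit: +896 days → 16 May 2032.
  Response Delay Deduction: −357 days → 25 May 2031.
Expiry of referenced patent TU-99551:
  Base: filing + 19 years → 1 November 2027.
Terminal disclaimer: TU-196794 expires on the earlier of 25 May 2031 and 1 November 2027.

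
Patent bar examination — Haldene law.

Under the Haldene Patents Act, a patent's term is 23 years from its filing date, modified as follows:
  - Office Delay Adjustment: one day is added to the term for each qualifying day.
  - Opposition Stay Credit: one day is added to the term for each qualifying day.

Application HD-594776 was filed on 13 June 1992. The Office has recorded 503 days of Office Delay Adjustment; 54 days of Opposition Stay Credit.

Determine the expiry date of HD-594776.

Base term: filing date + 23 years → 13 June 2015.
Office Delay Adjustment: +503 days → 28 October 2016.
Opposition Stay Credit: +54 days → 21 December 2016.

December 21, 2016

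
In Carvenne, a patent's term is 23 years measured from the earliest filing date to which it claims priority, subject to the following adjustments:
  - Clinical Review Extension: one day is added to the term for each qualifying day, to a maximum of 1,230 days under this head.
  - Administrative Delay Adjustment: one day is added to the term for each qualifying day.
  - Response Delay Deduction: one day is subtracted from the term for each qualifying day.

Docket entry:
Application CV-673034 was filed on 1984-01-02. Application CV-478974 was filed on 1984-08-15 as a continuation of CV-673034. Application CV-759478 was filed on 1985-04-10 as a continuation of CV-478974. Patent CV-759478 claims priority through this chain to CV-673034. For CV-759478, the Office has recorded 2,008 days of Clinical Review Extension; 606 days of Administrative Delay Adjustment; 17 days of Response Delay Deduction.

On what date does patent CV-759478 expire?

December 26, 2011

Earliest priority filing: 2 January 1984.
Base term: 2 January 1984 + 23 years → 2 January 2007.
Clinical Review Extension: 2008 days claimed exceeds the 1230-day cap, so +1230 days → 16 May 2010.
Administrative Delay Adjustment: +606 days → 12 January 2012.
Response Delay Deduction: −17 days → 26 December 2011.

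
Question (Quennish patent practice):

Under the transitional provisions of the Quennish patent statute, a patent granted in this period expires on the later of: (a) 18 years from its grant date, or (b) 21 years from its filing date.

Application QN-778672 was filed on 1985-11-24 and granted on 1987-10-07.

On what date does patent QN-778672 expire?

November 24, 2006

(a) grant + 18 years → 7 October 2005.
(b) filing + 21 years → 24 November 2006.
Later of the two: 24 November 2006.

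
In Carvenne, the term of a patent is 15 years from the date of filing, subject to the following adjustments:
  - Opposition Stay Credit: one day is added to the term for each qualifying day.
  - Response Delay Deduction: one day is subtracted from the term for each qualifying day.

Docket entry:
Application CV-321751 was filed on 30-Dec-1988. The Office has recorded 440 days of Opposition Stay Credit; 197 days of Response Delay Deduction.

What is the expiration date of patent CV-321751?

2004-08-29

Base term: filing date + 15 years → 30 December 2003.
Opposition Stay Credit: +440 days → 14 March 2005.
Response Delay Deduction: −197 days → 29 August 2004.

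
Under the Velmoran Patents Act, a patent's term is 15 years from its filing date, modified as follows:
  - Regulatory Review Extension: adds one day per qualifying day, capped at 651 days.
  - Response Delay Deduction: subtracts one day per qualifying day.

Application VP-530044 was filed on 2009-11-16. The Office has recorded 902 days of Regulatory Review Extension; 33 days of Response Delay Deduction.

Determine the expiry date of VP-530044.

Base term: filing date + 15 years → 16 November 2024.
Regulatory Review Extension: 902 days claimed exceeds the 651-day cap, so +651 days → 29 August 2026.
Response Delay Deduction: −33 days → 27 July 2026.

2026-07-27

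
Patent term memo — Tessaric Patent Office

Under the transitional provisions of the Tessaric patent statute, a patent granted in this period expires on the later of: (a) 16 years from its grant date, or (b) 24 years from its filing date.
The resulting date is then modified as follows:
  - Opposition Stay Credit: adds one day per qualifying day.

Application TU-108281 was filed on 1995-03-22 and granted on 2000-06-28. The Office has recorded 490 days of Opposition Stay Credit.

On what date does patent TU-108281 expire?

July 24, 2020

(a) grant + 16 years → 28 June 2016.
(b) filing + 24 years → 22 March 2019.
Later of the two: 22 March 2019.
Opposition Stay Credit: +490 days → 24 July 2020.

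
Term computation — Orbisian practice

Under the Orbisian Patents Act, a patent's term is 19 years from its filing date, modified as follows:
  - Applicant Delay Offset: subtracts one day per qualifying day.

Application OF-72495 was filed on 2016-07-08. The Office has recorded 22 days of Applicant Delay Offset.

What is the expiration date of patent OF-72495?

June 16, 2035

Base term: filing date + 19 years → 8 July 2035.
Applicant Delay Offset: −22 days → 16 June 2035.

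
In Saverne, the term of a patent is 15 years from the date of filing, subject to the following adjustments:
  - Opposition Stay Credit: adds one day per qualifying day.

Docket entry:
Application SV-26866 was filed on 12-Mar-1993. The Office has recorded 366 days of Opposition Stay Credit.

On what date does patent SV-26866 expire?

2009-03-13

Base term: filing date + 15 years → 12 March 2008.
Opposition Stay Credit: +366 days → 13 March 2009.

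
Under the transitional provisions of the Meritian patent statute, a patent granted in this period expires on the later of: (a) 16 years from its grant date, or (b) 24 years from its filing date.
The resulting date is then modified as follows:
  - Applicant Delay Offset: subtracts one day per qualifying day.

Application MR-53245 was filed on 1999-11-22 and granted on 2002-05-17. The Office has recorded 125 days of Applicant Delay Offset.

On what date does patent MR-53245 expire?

July 20, 2023

(a) grant + 16 years → 17 May 2018.
(b) filing + 24 years → 22 November 2023.
Later of the two: 22 November 2023.
Applicant Delay Offset: −125 days → 20 July 2023.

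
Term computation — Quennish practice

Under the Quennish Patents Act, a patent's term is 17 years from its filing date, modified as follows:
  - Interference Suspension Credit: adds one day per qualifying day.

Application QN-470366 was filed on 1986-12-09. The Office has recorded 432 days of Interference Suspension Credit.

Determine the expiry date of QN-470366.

2005-02-13

Base term: filing date + 17 years → 9 December 2003.
Interference Suspension Credit: +432 days → 13 February 2005.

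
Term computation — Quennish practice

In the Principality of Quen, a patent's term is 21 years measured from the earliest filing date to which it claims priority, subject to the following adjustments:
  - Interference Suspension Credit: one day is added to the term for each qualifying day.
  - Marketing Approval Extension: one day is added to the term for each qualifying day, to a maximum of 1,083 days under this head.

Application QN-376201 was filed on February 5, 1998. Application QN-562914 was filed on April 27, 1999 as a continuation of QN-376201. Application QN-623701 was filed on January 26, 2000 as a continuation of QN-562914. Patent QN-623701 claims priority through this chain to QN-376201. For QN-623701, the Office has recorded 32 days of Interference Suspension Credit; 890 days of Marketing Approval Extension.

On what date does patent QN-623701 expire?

Earliest priority filing: 5 February 1998.
Base term: 5 February 1998 + 21 years → 5 February 2019.
Interference Suspension Credit: +32 days → 9 March 2019.
Marketing Approval Extension: 890 days (within the 1083-day cap) → +890 days → 15 August 2021.

2021-08-15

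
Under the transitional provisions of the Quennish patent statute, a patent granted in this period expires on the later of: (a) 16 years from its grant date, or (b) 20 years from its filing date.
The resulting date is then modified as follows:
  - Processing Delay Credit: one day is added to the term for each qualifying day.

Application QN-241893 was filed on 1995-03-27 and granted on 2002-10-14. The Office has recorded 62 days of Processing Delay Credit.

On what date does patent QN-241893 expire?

(a) grant + 16 years → 14 October 2018.
(b) filing + 20 years → 27 March 2015.
Later of the two: 14 October 2018.
Processing Delay Credit: +62 days → 15 December 2018.

December 15, 2018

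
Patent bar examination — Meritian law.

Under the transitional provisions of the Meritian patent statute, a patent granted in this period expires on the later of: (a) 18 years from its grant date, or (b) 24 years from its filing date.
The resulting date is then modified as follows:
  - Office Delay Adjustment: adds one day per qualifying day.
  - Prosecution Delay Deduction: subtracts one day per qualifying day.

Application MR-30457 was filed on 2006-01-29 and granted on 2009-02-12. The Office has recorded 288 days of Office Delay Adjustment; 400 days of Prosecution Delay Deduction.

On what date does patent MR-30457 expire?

2029-10-09

(a) grant + 18 years → 12 February 2027.
(b) filing + 24 years → 29 January 2030.
Later of the two: 29 January 2030.
Office Delay Adjustment: +288 days → 13 November 2030.
Prosecution Delay Deduction: −400 days → 9 October 2029.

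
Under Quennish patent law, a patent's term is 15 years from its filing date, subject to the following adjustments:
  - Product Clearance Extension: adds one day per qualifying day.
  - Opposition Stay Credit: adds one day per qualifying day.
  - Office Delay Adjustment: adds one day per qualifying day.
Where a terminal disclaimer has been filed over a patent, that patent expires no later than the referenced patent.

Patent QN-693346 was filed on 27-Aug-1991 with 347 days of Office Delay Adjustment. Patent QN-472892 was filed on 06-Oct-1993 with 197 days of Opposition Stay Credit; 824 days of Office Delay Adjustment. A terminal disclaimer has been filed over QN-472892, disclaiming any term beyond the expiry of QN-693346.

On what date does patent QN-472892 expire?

August 9, 2007

Natural term of QN-472892:
  Base: filing + 15 years → 6 October 2008.
  Opposition Stay Credit: +197 days → 21 April 2009.
  Office Delay Adjustment: +824 days → 24 July 2011.
Expiry of referenced patent QN-693346:
  Base: filing + 15 years → 27 August 2006.
  Office Delay Adjustment: +347 days → 9 August 2007.
Terminal disclaimer: QN-472892 expires on the earlier of 24 July 2011 and 9 August 2007.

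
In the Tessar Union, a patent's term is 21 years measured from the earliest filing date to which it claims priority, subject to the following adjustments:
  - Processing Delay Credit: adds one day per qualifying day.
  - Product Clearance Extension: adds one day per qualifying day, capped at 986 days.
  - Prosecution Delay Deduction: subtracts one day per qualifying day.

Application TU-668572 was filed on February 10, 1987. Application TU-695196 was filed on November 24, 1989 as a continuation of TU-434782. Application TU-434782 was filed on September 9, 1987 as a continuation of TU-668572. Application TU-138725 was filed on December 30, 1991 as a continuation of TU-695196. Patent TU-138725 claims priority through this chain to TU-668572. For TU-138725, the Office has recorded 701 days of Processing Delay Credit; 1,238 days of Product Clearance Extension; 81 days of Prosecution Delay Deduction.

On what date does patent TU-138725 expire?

2012-07-04

Earliest priority filing: 10 February 1987.
Base term: 10 February 1987 + 21 years → 10 February 2008.
Processing Delay Credit: +701 days → 11 January 2010.
Product Clearance Extension: 1238 days claimed exceeds the 986-day cap, so +986 days → 23 September 2012.
Prosecution Delay Deduction: −81 days → 4 July 2012.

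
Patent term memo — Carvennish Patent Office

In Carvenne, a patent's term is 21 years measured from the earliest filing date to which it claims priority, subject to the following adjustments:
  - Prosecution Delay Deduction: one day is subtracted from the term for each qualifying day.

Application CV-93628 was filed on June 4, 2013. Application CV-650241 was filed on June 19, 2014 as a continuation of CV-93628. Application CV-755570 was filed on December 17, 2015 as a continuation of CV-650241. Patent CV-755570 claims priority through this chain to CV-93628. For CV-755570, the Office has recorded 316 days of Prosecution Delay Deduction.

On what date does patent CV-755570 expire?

2033-07-23

Earliest priority filing: 4 June 2013.
Base term: 4 June 2013 + 21 years → 4 June 2034.
Prosecution Delay Deduction: −316 days → 23 July 2033.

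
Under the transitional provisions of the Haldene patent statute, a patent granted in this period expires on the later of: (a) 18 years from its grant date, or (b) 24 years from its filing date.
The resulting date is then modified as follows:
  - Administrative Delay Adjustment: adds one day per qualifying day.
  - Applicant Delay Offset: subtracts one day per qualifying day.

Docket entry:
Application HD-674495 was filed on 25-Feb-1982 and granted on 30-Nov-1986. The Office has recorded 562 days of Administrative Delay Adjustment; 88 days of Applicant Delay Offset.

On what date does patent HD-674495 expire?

2007-06-14

(a) grant + 18 years → 30 November 2004.
(b) filing + 24 years → 25 February 2006.
Later of the two: 25 February 2006.
Administrative Delay Adjustment: +562 days → 10 September 2007.
Applicant Delay Offset: −88 days → 14 June 2007.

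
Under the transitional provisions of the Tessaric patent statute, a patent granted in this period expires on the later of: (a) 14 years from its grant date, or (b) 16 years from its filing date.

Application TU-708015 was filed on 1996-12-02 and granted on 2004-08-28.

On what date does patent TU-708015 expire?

(a) grant + 14 years → 28 August 2018.
(b) filing + 16 years → 2 December 2012.
Later of the two: 28 August 2018.

August 28, 2018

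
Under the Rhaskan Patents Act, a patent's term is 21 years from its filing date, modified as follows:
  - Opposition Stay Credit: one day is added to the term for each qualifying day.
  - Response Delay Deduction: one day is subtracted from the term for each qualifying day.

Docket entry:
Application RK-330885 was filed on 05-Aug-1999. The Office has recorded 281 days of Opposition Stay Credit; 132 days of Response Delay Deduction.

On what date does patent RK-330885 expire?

Base term: filing date + 21 years → 5 August 2020.
Opposition Stay Credit: +281 days → 13 May 2021.
Response Delay Deduction: −132 days → 1 January 2021.

January 1, 2021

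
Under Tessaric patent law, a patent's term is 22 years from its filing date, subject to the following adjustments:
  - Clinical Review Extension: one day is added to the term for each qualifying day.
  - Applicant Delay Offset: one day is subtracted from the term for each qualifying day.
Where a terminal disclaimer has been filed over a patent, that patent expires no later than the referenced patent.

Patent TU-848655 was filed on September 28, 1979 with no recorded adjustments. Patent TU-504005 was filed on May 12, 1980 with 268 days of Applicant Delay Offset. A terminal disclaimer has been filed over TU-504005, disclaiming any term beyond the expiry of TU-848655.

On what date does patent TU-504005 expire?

Natural term of TU-504005:
  Base: filing + 22 years → 12 May 2002.
  Applicant Delay Offset: −268 days → 17 August 2001.
Expiry of referenced patent TU-848655:
  Base: filing + 22 years → 28 September 2001.
Terminal disclaimer: TU-504005 expires on the earlier of 17 August 2001 and 28 September 2001.

August 17, 2001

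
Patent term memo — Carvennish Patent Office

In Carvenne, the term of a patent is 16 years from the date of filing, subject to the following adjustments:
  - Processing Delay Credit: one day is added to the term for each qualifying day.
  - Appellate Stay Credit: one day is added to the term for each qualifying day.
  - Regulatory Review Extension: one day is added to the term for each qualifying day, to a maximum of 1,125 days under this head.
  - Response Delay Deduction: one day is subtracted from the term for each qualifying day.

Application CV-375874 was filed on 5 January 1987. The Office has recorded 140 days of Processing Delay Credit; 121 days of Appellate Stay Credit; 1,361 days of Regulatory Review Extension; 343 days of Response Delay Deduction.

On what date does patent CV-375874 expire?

November 13, 2005

Base term: filing date + 16 years → 5 January 2003.
Processing Delay Credit: +140 days → 25 May 2003.
Appellate Stay Credit: +121 days → 23 September 2003.
Regulatory Review Extension: 1361 days claimed exceeds the 1125-day cap, so +1125 days → 22 October 2006.
Response Delay Deduction: −343 days → 13 November 2005.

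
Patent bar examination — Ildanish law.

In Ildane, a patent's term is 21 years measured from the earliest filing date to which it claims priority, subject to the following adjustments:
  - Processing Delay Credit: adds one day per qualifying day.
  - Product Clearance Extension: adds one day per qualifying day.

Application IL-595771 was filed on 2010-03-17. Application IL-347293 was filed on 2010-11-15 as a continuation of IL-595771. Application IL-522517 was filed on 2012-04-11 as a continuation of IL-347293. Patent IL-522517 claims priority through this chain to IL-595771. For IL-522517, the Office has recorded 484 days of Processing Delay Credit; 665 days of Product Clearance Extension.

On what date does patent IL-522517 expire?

Earliest priority filing: 17 March 2010.
Base term: 17 March 2010 + 21 years → 17 March 2031.
Processing Delay Credit: +484 days → 13 July 2032.
Product Clearance Extension: +665 days → 9 May 2034.

May 9, 2034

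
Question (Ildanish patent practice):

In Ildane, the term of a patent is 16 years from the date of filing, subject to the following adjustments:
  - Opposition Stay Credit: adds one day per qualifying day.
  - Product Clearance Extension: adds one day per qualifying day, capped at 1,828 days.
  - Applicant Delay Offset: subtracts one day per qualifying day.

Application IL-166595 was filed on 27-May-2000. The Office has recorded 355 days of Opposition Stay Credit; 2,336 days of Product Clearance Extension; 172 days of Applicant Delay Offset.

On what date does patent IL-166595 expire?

2021-11-28

Base term: filing date + 16 years → 27 May 2016.
Opposition Stay Credit: +355 days → 17 May 2017.
Product Clearance Extension: 2336 days claimed exceeds the 1828-day cap, so +1828 days → 19 May 2022.
Applicant Delay Offset: −172 days → 28 November 2021.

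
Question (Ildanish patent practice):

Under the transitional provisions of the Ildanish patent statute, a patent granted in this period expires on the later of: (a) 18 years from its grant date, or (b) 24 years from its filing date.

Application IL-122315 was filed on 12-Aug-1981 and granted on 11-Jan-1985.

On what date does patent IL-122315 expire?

(a) grant + 18 years → 11 January 2003.
(b) filing + 24 years → 12 August 2005.
Later of the two: 12 August 2005.

August 12, 2005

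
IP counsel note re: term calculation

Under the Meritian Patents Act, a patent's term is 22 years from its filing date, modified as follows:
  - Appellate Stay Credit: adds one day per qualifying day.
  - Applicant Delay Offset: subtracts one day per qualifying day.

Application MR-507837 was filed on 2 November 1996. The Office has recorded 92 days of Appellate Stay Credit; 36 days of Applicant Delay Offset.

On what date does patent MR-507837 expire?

December 28, 2018

Base term: filing date + 22 years → 2 November 2018.
Appellate Stay Credit: +92 days → 2 February 2019.
Applicant Delay Offset: −36 days → 28 December 2018.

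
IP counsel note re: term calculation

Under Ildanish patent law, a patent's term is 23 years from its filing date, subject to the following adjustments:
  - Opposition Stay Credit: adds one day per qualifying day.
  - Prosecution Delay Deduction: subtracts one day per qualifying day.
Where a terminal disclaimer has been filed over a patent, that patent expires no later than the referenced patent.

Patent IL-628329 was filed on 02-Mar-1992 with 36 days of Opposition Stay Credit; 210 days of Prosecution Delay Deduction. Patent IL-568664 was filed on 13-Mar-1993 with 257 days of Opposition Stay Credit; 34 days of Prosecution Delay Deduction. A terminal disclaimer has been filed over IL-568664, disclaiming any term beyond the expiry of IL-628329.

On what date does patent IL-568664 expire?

Natural term of IL-568664:
  Base: filing + 23 years → 13 March 2016.
  Opposition Stay Credit: +257 days → 25 November 2016.
  Prosecution Delay Deduction: −34 days → 22 October 2016.
Expiry of referenced patent IL-628329:
  Base: filing + 23 years → 2 March 2015.
  Opposition Stay Credit: +36 days → 7 April 2015.
  Prosecution Delay Deduction: −210 days → 9 September 2014.
Terminal disclaimer: IL-568664 expires on the earlier of 22 October 2016 and 9 September 2014.

September 9, 2014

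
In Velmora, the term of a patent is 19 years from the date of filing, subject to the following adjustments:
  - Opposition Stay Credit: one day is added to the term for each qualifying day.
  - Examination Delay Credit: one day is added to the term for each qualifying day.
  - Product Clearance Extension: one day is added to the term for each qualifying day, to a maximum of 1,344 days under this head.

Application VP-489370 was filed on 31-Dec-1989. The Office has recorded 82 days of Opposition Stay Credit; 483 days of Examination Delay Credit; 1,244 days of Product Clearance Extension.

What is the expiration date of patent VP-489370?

Base term: filing date + 19 years → 31 December 2008.
Opposition Stay Credit: +82 days → 23 March 2009.
Examination Delay Credit: +483 days → 19 July 2010.
Product Clearance Extension: 1244 days (within the 1344-day cap) → +1244 days → 14 December 2013.

2013-12-14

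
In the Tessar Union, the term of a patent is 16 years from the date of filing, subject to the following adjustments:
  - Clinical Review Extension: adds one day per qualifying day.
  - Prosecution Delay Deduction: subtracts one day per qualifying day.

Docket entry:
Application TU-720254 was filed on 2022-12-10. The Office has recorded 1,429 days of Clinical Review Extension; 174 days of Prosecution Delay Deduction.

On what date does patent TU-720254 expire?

May 18, 2042

Base term: filing date + 16 years → 10 December 2038.
Clinical Review Extension: +1429 days → 8 November 2042.
Prosecution Delay Deduction: −174 days → 18 May 2042.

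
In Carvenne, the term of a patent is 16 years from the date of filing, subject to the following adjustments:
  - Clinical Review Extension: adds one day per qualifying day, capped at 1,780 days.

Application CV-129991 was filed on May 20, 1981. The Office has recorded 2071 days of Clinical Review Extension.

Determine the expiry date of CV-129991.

Base term: filing date + 16 years → 20 May 1997.
Clinical Review Extension: 2071 days claimed exceeds the 1780-day cap, so +1780 days → 4 April 2002.

2002-04-04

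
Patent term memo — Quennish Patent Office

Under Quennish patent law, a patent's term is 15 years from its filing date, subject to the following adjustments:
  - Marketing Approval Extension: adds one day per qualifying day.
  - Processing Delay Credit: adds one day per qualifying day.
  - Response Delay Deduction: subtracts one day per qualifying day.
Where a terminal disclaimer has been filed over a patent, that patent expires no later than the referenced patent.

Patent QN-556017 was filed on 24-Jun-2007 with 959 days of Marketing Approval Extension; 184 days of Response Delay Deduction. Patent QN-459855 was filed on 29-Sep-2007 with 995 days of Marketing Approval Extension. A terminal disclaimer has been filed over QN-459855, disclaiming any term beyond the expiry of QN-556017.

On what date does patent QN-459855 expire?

Natural term of QN-459855:
  Base: filing + 15 years → 29 September 2022.
  Marketing Approval Extension: +995 days → 20 June 2025.
Expiry of referenced patent QN-556017:
  Base: filing + 15 years → 24 June 2022.
  Marketing Approval Extension: +959 days → 7 February 2025.
  Response Delay Deduction: −184 days → 7 August 2024.
Terminal disclaimer: QN-459855 expires on the earlier of 20 June 2025 and 7 August 2024.

2024-08-07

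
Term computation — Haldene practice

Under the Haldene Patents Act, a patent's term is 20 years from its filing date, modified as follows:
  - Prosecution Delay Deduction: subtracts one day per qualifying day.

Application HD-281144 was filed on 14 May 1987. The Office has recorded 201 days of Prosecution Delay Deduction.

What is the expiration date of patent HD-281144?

2006-10-25

Base term: filing date + 20 years → 14 May 2007.
Prosecution Delay Deduction: −201 days → 25 October 2006.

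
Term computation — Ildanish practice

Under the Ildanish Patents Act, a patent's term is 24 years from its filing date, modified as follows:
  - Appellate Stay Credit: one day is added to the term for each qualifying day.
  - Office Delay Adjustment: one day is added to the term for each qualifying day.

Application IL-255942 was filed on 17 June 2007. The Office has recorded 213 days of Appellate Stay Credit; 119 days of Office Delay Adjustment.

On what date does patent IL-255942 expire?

Base term: filing date + 24 years → 17 June 2031.
Appellate Stay Credit: +213 days → 16 January 2032.
Office Delay Adjustment: +119 days → 14 May 2032.

May 14, 2032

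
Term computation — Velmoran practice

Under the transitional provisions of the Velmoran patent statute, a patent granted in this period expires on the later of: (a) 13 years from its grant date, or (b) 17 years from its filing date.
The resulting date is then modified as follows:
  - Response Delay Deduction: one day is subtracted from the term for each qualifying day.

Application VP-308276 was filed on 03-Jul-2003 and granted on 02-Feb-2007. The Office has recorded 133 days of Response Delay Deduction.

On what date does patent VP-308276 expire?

February 21, 2020

(a) grant + 13 years → 2 February 2020.
(b) filing + 17 years → 3 July 2020.
Later of the two: 3 July 2020.
Response Delay Deduction: −133 days → 21 February 2020.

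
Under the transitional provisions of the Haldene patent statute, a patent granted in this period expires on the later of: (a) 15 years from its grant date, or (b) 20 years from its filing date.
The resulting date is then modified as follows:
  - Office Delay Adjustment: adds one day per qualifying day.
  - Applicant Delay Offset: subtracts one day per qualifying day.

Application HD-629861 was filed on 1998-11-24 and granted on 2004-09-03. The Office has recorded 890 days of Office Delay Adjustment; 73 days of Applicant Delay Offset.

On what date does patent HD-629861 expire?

(a) grant + 15 years → 3 September 2019.
(b) filing + 20 years → 24 November 2018.
Later of the two: 3 September 2019.
Office Delay Adjustment: +890 days → 9 February 2022.
Applicant Delay Offset: −73 days → 28 November 2021.

2021-11-28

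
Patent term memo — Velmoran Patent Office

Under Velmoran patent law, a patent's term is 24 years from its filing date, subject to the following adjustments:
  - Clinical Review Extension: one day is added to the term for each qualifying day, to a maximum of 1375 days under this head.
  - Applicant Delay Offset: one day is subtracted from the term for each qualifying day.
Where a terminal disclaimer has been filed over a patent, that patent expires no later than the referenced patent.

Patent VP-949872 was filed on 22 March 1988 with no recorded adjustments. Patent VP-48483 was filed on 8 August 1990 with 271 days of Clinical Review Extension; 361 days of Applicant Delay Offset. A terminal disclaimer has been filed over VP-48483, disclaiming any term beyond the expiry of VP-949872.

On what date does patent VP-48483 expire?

Natural term of VP-48483:
  Base: filing + 24 years → 8 August 2014.
  Clinical Review Extension: 271 days (within the 1375-day cap) → +271 days → 6 May 2015.
  Applicant Delay Offset: −361 days → 10 May 2014.
Expiry of referenced patent VP-949872:
  Base: filing + 24 years → 22 March 2012.
Terminal disclaimer: VP-48483 expires on the earlier of 10 May 2014 and 22 March 2012.

March 22, 2012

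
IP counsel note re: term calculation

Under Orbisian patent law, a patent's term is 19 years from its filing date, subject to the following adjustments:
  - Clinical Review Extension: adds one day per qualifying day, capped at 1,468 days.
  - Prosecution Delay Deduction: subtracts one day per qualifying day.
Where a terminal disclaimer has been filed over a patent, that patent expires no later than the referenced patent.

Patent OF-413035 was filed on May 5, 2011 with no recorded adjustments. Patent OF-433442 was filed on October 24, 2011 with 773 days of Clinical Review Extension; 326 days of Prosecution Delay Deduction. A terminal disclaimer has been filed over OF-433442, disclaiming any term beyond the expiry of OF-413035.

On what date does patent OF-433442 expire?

May 5, 2030

Natural term of OF-433442:
  Base: filing + 19 years → 24 October 2030.
  Clinical Review Extension: 773 days (within the 1468-day cap) → +773 days → 5 December 2032.
  Prosecution Delay Deduction: −326 days → 14 January 2032.
Expiry of referenced patent OF-413035:
  Base: filing + 19 years → 5 May 2030.
Terminal disclaimer: OF-433442 expires on the earlier of 14 January 2032 and 5 May 2030.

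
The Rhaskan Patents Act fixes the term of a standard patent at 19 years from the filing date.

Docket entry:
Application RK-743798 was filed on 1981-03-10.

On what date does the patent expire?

March 10, 2000

Filing date + 19 years → 10 March 2000.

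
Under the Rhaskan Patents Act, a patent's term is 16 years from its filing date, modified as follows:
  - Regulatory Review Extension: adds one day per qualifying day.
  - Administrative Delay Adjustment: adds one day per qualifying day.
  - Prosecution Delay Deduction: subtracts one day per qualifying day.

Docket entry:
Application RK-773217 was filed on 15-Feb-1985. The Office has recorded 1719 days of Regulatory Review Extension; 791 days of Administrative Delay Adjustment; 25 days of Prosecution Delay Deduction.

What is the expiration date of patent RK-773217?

December 6, 2007

Base term: filing date + 16 years → 15 February 2001.
Regulatory Review Extension: +1719 days → 31 October 2005.
Administrative Delay Adjustment: +791 days → 31 December 2007.
Prosecution Delay Deduction: −25 days → 6 December 2007.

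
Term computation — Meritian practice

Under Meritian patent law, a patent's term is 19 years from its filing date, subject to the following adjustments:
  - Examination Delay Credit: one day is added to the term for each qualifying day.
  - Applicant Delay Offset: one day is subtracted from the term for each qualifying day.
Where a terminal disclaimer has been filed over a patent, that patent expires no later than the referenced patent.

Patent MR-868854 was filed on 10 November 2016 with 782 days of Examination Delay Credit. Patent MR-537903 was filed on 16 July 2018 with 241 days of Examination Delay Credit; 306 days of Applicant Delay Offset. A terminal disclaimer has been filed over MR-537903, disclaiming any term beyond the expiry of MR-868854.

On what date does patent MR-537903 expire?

May 12, 2037

Natural term of MR-537903:
  Base: filing + 19 years → 16 July 2037.
  Examination Delay Credit: +241 days → 14 March 2038.
  Applicant Delay Offset: −306 days → 12 May 2037.
Expiry of referenced patent MR-868854:
  Base: filing + 19 years → 10 November 2035.
  Examination Delay Credit: +782 days → 31 December 2037.
Terminal disclaimer: MR-537903 expires on the earlier of 12 May 2037 and 31 December 2037.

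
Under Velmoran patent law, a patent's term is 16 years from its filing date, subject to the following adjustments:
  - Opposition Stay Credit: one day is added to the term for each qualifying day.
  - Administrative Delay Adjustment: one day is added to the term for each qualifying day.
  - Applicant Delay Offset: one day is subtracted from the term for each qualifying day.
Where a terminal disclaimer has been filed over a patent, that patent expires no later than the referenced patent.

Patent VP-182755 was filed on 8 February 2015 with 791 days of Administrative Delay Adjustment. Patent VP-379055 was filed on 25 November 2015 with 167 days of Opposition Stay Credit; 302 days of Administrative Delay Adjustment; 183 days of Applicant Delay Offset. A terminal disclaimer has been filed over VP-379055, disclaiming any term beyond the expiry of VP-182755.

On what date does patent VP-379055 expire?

Natural term of VP-379055:
  Base: filing + 16 years → 25 November 2031.
  Opposition Stay Credit: +167 days → 10 May 2032.
  Administrative Delay Adjustment: +302 days → 8 March 2033.
  Applicant Delay Offset: −183 days → 6 September 2032.
Expiry of referenced patent VP-182755:
  Base: filing + 16 years → 8 February 2031.
  Administrative Delay Adjustment: +791 days → 9 April 2033.
Terminal disclaimer: VP-379055 expires on the earlier of 6 September 2032 and 9 April 2033.

September 6, 2032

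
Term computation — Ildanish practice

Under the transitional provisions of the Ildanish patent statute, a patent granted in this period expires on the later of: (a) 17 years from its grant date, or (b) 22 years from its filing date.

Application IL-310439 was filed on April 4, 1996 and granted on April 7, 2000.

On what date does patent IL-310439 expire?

2018-04-04

(a) grant + 17 years → 7 April 2017.
(b) filing + 22 years → 4 April 2018.
Later of the two: 4 April 2018.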